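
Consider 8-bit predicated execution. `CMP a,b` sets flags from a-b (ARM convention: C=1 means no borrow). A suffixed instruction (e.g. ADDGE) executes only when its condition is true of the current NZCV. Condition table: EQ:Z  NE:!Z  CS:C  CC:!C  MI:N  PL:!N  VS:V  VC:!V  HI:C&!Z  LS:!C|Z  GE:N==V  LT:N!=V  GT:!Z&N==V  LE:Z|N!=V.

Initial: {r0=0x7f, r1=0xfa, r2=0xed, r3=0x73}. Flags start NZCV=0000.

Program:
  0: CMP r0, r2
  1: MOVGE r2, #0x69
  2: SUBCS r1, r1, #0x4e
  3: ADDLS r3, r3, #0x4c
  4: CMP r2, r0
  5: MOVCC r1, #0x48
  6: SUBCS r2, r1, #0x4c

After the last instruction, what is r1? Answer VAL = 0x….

VAL = 0x48

0: ✓ CMP  NZCV=1001
1: ✓ MOVGE  r2←0x69
2: · SUBCS
3: ✓ ADDLS  r3←0xbf
4: ✓ CMP  NZCV=1000
5: ✓ MOVCC  r1←0x48
6: · SUBCS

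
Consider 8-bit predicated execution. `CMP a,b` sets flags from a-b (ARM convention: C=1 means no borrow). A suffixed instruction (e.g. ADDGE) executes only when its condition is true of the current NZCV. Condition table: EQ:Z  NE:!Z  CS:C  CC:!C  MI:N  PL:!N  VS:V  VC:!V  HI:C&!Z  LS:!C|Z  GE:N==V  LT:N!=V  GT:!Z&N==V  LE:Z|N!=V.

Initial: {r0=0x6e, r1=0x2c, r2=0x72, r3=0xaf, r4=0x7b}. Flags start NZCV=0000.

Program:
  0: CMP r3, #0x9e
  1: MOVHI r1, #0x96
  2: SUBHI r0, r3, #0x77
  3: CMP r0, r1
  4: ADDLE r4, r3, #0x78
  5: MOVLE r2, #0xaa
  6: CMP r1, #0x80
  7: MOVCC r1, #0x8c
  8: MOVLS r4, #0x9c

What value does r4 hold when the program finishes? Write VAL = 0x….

VAL = 0x7b

0: ✓ CMP  NZCV=0010
1: ✓ MOVHI  r1←0x96
2: ✓ SUBHI  r0←0x38
3: ✓ CMP  NZCV=1001
4: · ADDLE
5: · MOVLE
6: ✓ CMP  NZCV=0010
7: · MOVCC
8: · MOVLS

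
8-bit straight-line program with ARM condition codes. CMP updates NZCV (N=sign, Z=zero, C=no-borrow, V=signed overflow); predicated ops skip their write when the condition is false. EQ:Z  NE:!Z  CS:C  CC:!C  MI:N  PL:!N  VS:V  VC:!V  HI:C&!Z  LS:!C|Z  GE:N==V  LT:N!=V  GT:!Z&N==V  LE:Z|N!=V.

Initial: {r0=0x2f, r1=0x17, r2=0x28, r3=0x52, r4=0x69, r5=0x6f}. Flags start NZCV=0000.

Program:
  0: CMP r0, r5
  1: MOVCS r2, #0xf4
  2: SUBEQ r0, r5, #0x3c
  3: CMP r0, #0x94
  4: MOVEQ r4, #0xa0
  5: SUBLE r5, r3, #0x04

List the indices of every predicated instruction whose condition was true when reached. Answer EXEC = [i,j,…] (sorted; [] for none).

EXEC = []

[0] flags=1000 → (cmp)
[1] flags=1000 CS?F → skip
[2] flags=1000 EQ?F → skip
[3] flags=1001 → (cmp)
[4] flags=1001 EQ?F → skip
[5] flags=1001 LE?F → skip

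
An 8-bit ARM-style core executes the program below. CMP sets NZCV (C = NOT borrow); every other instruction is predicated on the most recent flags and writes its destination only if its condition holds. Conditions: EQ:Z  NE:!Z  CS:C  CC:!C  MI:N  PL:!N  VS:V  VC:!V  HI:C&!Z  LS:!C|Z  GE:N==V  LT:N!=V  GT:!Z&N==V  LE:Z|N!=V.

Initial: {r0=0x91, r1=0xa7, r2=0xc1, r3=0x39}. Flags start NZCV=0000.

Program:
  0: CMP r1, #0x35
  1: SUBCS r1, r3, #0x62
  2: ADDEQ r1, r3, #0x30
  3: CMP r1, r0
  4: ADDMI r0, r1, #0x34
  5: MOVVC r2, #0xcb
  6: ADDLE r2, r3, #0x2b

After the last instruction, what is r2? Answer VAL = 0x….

[0] flags=0011 → (cmp)
[1] flags=0011 CS?T → r1=0xd7
[2] flags=0011 EQ?F → skip
[3] flags=0010 → (cmp)
[4] flags=0010 MI?F → skip
[5] flags=0010 VC?T → r2=0xcb
[6] flags=0010 LE?F → skip

VAL = 0xcb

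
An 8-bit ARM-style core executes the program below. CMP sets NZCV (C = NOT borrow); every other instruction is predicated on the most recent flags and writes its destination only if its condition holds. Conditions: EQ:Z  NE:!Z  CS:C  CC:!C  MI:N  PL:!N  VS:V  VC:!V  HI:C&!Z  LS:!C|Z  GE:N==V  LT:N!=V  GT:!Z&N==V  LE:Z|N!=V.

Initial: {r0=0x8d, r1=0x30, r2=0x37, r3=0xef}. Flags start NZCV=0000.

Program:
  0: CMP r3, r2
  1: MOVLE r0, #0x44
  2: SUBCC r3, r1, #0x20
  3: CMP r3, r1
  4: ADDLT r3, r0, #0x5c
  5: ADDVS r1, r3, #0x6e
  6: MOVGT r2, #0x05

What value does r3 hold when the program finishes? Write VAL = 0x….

0: ✓ CMP  NZCV=1010
1: ✓ MOVLE  r0←0x44
2: · SUBCC
3: ✓ CMP  NZCV=1010
4: ✓ ADDLT  r3←0xa0
5: · ADDVS
6: · MOVGT

VAL = 0xa0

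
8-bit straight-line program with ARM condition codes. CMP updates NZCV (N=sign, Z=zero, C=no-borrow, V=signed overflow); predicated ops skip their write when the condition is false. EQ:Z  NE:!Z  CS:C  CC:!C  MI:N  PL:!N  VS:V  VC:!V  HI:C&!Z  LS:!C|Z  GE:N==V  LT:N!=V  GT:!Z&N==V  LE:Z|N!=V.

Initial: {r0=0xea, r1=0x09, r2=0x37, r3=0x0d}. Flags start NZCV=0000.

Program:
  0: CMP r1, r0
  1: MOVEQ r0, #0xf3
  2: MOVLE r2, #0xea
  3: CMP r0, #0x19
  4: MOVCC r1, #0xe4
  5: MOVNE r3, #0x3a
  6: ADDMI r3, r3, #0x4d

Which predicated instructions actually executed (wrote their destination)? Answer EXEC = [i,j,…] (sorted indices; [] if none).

EXEC = [5,6]

[0] flags=0000 → (cmp)
[1] flags=0000 EQ?F → skip
[2] flags=0000 LE?F → skip
[3] flags=1010 → (cmp)
[4] flags=1010 CC?F → skip
[5] flags=1010 NE?T → r3=0x3a
[6] flags=1010 MI?T → r3=0x87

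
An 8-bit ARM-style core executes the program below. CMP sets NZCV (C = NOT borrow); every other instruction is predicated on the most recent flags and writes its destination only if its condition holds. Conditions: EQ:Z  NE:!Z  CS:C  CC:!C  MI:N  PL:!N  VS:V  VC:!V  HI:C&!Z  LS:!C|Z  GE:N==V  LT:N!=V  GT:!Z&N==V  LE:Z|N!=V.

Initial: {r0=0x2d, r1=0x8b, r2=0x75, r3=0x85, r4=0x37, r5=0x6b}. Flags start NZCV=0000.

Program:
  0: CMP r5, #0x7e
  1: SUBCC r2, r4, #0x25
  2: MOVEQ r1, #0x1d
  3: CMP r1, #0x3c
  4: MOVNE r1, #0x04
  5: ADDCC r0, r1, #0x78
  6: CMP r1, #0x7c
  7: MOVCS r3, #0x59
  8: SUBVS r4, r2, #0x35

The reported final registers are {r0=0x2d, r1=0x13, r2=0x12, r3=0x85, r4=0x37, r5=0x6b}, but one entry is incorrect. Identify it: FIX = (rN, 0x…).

0: ✓ CMP  NZCV=1000
1: ✓ SUBCC  r2←0x12
2: · MOVEQ
3: ✓ CMP  NZCV=0011
4: ✓ MOVNE  r1←0x04
5: · ADDCC
6: ✓ CMP  NZCV=1000
7: · MOVCS
8: · SUBVS

FIX = (r1, 0x04)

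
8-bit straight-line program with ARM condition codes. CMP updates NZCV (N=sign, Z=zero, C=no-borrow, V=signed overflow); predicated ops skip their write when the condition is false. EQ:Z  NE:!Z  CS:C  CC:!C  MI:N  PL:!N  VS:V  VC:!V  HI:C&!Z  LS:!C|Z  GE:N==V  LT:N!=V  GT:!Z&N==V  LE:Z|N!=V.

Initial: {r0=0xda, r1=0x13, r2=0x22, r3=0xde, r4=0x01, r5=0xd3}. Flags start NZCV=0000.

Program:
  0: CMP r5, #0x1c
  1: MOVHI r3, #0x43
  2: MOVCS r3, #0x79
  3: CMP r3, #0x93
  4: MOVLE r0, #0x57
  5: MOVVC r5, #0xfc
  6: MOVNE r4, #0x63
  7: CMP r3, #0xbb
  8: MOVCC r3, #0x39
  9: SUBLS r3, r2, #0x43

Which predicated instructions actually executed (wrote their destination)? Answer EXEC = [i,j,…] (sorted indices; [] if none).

EXEC = [1,2,6,8,9]

0: ✓ CMP  NZCV=1010
1: ✓ MOVHI  r3←0x43
2: ✓ MOVCS  r3←0x79
3: ✓ CMP  NZCV=1001
4: · MOVLE
5: · MOVVC
6: ✓ MOVNE  r4←0x63
7: ✓ CMP  NZCV=1001
8: ✓ MOVCC  r3←0x39
9: ✓ SUBLS  r3←0xdf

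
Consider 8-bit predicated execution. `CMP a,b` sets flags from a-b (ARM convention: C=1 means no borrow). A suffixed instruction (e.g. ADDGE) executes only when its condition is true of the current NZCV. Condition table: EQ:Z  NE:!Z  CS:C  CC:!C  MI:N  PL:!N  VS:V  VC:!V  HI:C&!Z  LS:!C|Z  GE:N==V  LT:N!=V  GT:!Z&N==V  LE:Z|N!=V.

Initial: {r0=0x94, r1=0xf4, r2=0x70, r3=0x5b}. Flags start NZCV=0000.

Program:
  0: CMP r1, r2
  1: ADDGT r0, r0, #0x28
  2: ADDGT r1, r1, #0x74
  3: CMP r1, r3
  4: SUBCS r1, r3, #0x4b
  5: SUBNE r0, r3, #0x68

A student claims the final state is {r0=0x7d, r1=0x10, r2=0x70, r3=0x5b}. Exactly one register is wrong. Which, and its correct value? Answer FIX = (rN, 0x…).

[0] flags=1010 → (cmp)
[1] flags=1010 GT?F → skip
[2] flags=1010 GT?F → skip
[3] flags=1010 → (cmp)
[4] flags=1010 CS?T → r1=0x10
[5] flags=1010 NE?T → r0=0xf3

FIX = (r0, 0xf3)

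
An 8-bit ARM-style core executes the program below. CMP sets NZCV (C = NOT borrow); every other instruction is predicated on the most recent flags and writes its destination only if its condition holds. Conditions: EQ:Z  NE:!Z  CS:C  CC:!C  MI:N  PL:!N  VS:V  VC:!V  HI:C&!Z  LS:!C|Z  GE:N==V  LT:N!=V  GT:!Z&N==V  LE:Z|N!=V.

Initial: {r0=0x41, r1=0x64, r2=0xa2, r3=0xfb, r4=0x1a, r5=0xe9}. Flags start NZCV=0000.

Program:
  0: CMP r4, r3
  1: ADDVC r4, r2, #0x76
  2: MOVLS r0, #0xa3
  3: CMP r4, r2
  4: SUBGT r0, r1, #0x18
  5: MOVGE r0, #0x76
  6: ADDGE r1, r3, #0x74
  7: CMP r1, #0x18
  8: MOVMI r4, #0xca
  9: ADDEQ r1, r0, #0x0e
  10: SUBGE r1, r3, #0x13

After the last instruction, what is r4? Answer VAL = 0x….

[0] flags=0000 → (cmp)
[1] flags=0000 VC?T → r4=0x18
[2] flags=0000 LS?T → r0=0xa3
[3] flags=0000 → (cmp)
[4] flags=0000 GT?T → r0=0x4c
[5] flags=0000 GE?T → r0=0x76
[6] flags=0000 GE?T → r1=0x6f
[7] flags=0010 → (cmp)
[8] flags=0010 MI?F → skip
[9] flags=0010 EQ?F → skip
[10] flags=0010 GE?T → r1=0xe8

VAL = 0x18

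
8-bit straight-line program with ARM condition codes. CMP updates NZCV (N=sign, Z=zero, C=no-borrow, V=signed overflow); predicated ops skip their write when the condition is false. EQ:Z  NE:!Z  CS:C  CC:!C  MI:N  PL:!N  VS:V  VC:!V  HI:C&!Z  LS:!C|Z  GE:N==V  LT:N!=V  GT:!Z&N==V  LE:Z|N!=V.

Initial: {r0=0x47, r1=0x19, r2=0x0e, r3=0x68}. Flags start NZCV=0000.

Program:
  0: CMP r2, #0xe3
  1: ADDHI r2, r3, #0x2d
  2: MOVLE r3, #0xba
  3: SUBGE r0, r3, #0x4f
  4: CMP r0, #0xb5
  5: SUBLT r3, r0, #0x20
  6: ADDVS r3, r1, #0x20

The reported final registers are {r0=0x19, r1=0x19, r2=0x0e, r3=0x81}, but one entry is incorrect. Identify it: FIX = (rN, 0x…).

0: ✓ CMP  NZCV=0000
1: · ADDHI
2: · MOVLE
3: ✓ SUBGE  r0←0x19
4: ✓ CMP  NZCV=0000
5: · SUBLT
6: · ADDVS

FIX = (r3, 0x68)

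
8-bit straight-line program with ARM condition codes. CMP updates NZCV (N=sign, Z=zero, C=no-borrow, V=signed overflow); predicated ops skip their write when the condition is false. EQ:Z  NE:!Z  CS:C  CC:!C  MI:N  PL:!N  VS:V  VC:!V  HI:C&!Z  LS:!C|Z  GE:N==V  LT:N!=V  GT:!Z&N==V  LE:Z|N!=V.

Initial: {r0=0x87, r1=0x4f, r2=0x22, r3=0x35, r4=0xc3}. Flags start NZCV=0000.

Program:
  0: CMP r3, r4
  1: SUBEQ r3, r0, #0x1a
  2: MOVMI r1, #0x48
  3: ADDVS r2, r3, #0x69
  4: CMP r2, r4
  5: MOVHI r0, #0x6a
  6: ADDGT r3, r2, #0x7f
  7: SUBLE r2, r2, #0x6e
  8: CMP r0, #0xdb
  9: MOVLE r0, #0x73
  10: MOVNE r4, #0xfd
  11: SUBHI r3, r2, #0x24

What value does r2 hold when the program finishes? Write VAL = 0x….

VAL = 0x22

[0] flags=0000 → (cmp)
[1] flags=0000 EQ?F → skip
[2] flags=0000 MI?F → skip
[3] flags=0000 VS?F → skip
[4] flags=0000 → (cmp)
[5] flags=0000 HI?F → skip
[6] flags=0000 GT?T → r3=0xa1
[7] flags=0000 LE?F → skip
[8] flags=1000 → (cmp)
[9] flags=1000 LE?T → r0=0x73
[10] flags=1000 NE?T → r4=0xfd
[11] flags=1000 HI?F → skip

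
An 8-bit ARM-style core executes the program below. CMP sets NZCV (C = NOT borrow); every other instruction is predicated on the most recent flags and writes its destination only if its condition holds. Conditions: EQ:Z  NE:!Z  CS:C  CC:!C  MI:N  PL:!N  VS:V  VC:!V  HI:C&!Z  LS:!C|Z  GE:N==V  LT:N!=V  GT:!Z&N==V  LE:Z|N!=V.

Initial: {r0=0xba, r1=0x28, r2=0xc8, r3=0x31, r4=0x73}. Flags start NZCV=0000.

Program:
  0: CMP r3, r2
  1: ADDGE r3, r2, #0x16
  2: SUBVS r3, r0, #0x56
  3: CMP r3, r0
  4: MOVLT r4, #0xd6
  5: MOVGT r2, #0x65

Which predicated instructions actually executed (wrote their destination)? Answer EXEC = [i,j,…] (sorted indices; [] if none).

0: ✓ CMP  NZCV=0000
1: ✓ ADDGE  r3←0xde
2: · SUBVS
3: ✓ CMP  NZCV=0010
4: · MOVLT
5: ✓ MOVGT  r2←0x65

EXEC = [1,5]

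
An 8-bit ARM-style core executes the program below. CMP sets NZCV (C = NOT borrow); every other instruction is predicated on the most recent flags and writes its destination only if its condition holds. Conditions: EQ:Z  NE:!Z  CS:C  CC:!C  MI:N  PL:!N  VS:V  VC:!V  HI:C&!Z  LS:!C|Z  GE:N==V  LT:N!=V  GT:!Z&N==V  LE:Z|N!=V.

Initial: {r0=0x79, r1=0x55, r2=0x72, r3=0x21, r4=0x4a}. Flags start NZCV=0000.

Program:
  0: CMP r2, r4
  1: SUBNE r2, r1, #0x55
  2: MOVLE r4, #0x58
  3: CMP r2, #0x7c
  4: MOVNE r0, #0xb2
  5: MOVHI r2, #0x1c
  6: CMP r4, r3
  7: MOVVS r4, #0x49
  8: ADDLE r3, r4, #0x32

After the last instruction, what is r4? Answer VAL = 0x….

0: ✓ CMP  NZCV=0010
1: ✓ SUBNE  r2←0x00
2: · MOVLE
3: ✓ CMP  NZCV=1000
4: ✓ MOVNE  r0←0xb2
5: · MOVHI
6: ✓ CMP  NZCV=0010
7: · MOVVS
8: · ADDLE

VAL = 0x4a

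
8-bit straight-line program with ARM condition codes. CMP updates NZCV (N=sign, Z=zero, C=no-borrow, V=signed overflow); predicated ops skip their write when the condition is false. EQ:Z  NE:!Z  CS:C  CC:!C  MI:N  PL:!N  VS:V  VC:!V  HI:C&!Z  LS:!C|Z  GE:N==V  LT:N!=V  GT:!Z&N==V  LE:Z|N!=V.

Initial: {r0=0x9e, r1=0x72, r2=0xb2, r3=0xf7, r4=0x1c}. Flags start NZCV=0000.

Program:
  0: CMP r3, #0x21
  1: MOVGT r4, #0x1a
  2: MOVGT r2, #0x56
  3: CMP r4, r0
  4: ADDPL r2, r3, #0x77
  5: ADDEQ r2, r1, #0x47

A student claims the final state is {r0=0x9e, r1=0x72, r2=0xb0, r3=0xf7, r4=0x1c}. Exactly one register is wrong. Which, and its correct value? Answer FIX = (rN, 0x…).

FIX = (r2, 0x6e)

[0] flags=1010 → (cmp)
[1] flags=1010 GT?F → skip
[2] flags=1010 GT?F → skip
[3] flags=0000 → (cmp)
[4] flags=0000 PL?T → r2=0x6e
[5] flags=0000 EQ?F → skip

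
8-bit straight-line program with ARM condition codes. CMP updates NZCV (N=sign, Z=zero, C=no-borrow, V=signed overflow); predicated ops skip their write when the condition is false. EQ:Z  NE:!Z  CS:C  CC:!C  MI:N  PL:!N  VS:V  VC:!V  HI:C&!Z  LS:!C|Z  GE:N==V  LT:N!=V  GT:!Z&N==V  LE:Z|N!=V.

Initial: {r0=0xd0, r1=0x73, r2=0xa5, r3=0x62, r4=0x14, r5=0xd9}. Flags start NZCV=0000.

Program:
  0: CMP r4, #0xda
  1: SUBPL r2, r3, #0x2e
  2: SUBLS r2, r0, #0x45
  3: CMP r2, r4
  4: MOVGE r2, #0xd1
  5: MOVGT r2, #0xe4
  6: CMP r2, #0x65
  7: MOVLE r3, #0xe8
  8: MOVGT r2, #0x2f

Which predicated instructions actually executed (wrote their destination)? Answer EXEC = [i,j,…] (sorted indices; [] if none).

0: ✓ CMP  NZCV=0000
1: ✓ SUBPL  r2←0x34
2: ✓ SUBLS  r2←0x8b
3: ✓ CMP  NZCV=0011
4: · MOVGE
5: · MOVGT
6: ✓ CMP  NZCV=0011
7: ✓ MOVLE  r3←0xe8
8: · MOVGT

EXEC = [1,2,7]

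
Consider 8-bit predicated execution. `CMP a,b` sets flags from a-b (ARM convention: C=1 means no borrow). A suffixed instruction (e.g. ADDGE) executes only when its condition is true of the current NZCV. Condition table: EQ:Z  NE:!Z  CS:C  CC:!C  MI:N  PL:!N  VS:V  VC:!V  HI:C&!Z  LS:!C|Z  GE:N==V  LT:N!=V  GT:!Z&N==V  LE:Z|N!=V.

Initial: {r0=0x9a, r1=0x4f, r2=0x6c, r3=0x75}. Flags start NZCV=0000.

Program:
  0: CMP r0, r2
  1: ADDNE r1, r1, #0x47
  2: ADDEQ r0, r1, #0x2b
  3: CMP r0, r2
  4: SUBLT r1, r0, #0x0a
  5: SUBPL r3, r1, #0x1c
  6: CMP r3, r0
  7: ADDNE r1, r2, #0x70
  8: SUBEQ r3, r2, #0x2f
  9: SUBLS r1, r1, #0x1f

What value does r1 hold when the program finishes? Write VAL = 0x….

VAL = 0xbd

0: ✓ CMP  NZCV=0011
1: ✓ ADDNE  r1←0x96
2: · ADDEQ
3: ✓ CMP  NZCV=0011
4: ✓ SUBLT  r1←0x90
5: ✓ SUBPL  r3←0x74
6: ✓ CMP  NZCV=1001
7: ✓ ADDNE  r1←0xdc
8: · SUBEQ
9: ✓ SUBLS  r1←0xbd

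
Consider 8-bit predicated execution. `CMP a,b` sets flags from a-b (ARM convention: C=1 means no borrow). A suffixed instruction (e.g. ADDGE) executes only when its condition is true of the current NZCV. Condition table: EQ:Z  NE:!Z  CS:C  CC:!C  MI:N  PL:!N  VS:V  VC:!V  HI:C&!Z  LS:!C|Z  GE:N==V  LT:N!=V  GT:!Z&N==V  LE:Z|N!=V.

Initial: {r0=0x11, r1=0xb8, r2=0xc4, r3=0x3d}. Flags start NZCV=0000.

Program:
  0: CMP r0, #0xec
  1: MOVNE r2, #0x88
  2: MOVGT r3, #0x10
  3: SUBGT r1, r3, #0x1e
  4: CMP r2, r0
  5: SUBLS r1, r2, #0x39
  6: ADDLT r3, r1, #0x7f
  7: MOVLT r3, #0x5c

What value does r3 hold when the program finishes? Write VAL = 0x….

0: ✓ CMP  NZCV=0000
1: ✓ MOVNE  r2←0x88
2: ✓ MOVGT  r3←0x10
3: ✓ SUBGT  r1←0xf2
4: ✓ CMP  NZCV=0011
5: · SUBLS
6: ✓ ADDLT  r3←0x71
7: ✓ MOVLT  r3←0x5c

VAL = 0x5c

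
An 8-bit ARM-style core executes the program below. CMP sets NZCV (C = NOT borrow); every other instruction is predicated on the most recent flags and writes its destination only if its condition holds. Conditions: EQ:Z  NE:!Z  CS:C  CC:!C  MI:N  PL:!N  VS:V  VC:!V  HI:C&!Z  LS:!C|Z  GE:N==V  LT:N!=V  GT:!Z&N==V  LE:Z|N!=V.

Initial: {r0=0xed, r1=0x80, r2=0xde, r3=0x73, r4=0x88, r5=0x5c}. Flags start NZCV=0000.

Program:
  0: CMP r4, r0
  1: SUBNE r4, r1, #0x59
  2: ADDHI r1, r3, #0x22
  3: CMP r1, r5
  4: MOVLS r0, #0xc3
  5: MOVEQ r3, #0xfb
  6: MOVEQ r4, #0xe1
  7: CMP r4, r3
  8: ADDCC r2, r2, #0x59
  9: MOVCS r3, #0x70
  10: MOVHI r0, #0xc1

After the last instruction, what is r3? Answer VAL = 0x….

0: ✓ CMP  NZCV=1000
1: ✓ SUBNE  r4←0x27
2: · ADDHI
3: ✓ CMP  NZCV=0011
4: · MOVLS
5: · MOVEQ
6: · MOVEQ
7: ✓ CMP  NZCV=1000
8: ✓ ADDCC  r2←0x37
9: · MOVCS
10: · MOVHI

VAL = 0x73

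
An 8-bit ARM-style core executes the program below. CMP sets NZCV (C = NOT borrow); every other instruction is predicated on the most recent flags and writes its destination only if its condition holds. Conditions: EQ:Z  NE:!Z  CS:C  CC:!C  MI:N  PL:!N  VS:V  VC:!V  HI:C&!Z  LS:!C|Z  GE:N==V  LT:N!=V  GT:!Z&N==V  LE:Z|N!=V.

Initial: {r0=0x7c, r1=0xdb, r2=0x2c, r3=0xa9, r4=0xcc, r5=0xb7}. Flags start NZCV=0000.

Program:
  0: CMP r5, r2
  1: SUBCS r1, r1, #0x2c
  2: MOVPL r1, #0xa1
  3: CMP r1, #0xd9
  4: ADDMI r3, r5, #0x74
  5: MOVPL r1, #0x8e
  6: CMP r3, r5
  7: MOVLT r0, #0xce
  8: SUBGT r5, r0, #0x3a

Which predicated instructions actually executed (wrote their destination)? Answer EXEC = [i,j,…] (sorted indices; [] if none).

[0] flags=1010 → (cmp)
[1] flags=1010 CS?T → r1=0xaf
[2] flags=1010 PL?F → skip
[3] flags=1000 → (cmp)
[4] flags=1000 MI?T → r3=0x2b
[5] flags=1000 PL?F → skip
[6] flags=0000 → (cmp)
[7] flags=0000 LT?F → skip
[8] flags=0000 GT?T → r5=0x42

EXEC = [1,4,8]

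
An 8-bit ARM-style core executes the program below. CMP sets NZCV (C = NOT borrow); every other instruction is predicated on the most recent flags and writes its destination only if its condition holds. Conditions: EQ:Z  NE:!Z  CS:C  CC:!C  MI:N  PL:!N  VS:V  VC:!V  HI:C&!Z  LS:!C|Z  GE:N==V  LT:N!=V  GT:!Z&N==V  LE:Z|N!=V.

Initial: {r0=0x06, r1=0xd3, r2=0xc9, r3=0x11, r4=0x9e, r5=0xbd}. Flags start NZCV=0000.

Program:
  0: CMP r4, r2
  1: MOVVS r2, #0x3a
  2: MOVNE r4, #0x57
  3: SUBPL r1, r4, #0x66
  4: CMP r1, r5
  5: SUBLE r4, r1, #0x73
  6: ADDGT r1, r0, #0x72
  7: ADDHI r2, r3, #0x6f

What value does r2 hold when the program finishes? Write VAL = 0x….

[0] flags=1000 → (cmp)
[1] flags=1000 VS?F → skip
[2] flags=1000 NE?T → r4=0x57
[3] flags=1000 PL?F → skip
[4] flags=0010 → (cmp)
[5] flags=0010 LE?F → skip
[6] flags=0010 GT?T → r1=0x78
[7] flags=0010 HI?T → r2=0x80

VAL = 0x80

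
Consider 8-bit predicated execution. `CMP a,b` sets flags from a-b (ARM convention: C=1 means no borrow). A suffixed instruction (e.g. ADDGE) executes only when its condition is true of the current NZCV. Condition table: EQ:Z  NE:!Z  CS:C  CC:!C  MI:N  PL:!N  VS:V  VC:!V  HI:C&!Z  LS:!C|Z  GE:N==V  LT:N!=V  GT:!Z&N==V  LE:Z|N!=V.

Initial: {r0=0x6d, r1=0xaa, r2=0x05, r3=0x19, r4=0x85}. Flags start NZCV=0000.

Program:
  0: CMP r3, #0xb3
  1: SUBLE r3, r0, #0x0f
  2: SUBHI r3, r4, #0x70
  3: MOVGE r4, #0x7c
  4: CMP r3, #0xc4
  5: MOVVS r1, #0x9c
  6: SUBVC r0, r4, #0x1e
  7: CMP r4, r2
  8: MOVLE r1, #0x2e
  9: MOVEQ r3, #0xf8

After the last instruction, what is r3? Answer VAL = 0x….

0: ✓ CMP  NZCV=0000
1: · SUBLE
2: · SUBHI
3: ✓ MOVGE  r4←0x7c
4: ✓ CMP  NZCV=0000
5: · MOVVS
6: ✓ SUBVC  r0←0x5e
7: ✓ CMP  NZCV=0010
8: · MOVLE
9: · MOVEQ

VAL = 0x19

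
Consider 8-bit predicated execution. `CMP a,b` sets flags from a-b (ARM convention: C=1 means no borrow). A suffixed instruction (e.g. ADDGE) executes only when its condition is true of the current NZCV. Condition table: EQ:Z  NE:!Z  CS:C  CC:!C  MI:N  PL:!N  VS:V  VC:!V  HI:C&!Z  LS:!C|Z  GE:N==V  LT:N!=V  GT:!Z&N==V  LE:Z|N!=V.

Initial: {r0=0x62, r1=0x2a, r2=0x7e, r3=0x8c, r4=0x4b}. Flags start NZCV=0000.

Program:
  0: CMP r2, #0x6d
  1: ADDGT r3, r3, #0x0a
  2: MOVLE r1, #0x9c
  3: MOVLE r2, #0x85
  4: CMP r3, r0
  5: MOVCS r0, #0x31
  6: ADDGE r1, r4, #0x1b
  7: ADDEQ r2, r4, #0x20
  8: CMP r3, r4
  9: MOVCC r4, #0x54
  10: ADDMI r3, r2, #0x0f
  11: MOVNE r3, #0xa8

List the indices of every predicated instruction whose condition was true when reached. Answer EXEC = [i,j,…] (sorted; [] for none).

[0] flags=0010 → (cmp)
[1] flags=0010 GT?T → r3=0x96
[2] flags=0010 LE?F → skip
[3] flags=0010 LE?F → skip
[4] flags=0011 → (cmp)
[5] flags=0011 CS?T → r0=0x31
[6] flags=0011 GE?F → skip
[7] flags=0011 EQ?F → skip
[8] flags=0011 → (cmp)
[9] flags=0011 CC?F → skip
[10] flags=0011 MI?F → skip
[11] flags=0011 NE?T → r3=0xa8

EXEC = [1,5,11]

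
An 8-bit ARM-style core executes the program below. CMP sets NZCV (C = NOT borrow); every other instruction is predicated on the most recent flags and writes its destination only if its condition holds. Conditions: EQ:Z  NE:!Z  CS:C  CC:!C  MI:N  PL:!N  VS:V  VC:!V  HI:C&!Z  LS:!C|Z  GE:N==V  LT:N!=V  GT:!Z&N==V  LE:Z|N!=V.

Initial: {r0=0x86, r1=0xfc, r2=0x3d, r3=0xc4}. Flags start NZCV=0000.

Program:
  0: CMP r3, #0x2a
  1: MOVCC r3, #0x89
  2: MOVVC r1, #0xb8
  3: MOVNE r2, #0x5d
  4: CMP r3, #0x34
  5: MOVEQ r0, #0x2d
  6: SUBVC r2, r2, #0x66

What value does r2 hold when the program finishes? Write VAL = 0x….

0: ✓ CMP  NZCV=1010
1: · MOVCC
2: ✓ MOVVC  r1←0xb8
3: ✓ MOVNE  r2←0x5d
4: ✓ CMP  NZCV=1010
5: · MOVEQ
6: ✓ SUBVC  r2←0xf7

VAL = 0xf7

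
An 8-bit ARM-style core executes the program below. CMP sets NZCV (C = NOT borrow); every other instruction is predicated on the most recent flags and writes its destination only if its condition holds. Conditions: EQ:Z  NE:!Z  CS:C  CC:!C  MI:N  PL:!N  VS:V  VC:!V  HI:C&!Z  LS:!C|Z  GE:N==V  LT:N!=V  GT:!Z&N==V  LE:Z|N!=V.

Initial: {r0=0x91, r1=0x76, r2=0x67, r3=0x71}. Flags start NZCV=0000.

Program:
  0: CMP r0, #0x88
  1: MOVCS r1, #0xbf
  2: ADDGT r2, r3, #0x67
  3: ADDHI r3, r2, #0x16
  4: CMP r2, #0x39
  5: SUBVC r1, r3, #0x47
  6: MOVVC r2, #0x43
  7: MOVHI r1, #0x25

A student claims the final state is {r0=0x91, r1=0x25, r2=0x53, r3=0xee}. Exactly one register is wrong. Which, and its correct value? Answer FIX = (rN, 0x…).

FIX = (r2, 0x43)

[0] flags=0010 → (cmp)
[1] flags=0010 CS?T → r1=0xbf
[2] flags=0010 GT?T → r2=0xd8
[3] flags=0010 HI?T → r3=0xee
[4] flags=1010 → (cmp)
[5] flags=1010 VC?T → r1=0xa7
[6] flags=1010 VC?T → r2=0x43
[7] flags=1010 HI?T → r1=0x25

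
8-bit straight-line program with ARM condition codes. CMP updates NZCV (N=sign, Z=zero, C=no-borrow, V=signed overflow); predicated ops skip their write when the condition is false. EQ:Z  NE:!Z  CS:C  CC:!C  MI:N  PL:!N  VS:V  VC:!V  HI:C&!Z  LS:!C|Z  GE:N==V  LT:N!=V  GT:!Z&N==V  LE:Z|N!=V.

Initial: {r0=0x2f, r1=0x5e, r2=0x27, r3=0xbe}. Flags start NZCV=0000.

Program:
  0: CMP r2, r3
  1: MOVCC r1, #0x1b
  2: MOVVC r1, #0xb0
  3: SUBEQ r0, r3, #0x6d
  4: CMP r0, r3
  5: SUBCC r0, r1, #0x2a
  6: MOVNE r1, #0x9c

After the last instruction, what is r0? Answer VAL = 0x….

0: ✓ CMP  NZCV=0000
1: ✓ MOVCC  r1←0x1b
2: ✓ MOVVC  r1←0xb0
3: · SUBEQ
4: ✓ CMP  NZCV=0000
5: ✓ SUBCC  r0←0x86
6: ✓ MOVNE  r1←0x9c

VAL = 0x86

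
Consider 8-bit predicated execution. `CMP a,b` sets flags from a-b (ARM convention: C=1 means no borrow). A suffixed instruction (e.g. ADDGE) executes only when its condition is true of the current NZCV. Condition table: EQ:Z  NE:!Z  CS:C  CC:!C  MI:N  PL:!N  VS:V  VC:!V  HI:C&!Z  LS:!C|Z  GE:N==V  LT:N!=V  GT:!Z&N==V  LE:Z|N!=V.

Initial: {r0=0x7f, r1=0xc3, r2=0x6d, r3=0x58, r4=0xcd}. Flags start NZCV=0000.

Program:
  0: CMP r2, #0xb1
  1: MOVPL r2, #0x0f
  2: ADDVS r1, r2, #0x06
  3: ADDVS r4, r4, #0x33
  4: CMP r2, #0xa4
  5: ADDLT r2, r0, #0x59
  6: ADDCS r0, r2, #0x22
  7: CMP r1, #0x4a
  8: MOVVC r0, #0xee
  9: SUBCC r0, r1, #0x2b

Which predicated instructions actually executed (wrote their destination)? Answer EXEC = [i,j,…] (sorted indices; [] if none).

EXEC = [2,3,8]

[0] flags=1001 → (cmp)
[1] flags=1001 PL?F → skip
[2] flags=1001 VS?T → r1=0x73
[3] flags=1001 VS?T → r4=0x00
[4] flags=1001 → (cmp)
[5] flags=1001 LT?F → skip
[6] flags=1001 CS?F → skip
[7] flags=0010 → (cmp)
[8] flags=0010 VC?T → r0=0xee
[9] flags=0010 CC?F → skip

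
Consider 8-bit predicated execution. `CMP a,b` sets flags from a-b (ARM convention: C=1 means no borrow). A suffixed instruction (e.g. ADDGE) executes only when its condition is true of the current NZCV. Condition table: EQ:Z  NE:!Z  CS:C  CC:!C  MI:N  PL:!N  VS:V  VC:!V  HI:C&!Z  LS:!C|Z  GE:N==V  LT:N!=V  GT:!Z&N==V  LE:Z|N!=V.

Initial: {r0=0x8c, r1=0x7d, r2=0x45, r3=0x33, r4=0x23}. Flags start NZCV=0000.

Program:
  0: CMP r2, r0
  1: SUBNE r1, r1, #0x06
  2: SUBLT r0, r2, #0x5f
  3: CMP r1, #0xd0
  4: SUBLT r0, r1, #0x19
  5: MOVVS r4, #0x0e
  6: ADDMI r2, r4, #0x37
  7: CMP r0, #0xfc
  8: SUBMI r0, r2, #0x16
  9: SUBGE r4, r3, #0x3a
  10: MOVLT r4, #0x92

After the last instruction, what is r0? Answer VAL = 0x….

VAL = 0x2f

[0] flags=1001 → (cmp)
[1] flags=1001 NE?T → r1=0x77
[2] flags=1001 LT?F → skip
[3] flags=1001 → (cmp)
[4] flags=1001 LT?F → skip
[5] flags=1001 VS?T → r4=0x0e
[6] flags=1001 MI?T → r2=0x45
[7] flags=1000 → (cmp)
[8] flags=1000 MI?T → r0=0x2f
[9] flags=1000 GE?F → skip
[10] flags=1000 LT?T → r4=0x92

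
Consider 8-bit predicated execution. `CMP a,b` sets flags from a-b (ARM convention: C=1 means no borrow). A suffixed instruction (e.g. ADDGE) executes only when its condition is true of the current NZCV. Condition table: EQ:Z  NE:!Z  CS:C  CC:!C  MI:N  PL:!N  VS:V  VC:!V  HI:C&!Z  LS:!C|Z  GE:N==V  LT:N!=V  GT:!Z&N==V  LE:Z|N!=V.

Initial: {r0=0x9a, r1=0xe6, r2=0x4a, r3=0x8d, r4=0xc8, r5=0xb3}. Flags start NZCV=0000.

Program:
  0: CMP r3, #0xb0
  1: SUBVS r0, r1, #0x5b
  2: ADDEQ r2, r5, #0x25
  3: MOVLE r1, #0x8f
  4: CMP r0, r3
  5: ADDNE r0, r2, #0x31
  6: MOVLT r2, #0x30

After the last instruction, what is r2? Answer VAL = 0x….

VAL = 0x4a

0: ✓ CMP  NZCV=1000
1: · SUBVS
2: · ADDEQ
3: ✓ MOVLE  r1←0x8f
4: ✓ CMP  NZCV=0010
5: ✓ ADDNE  r0←0x7b
6: · MOVLT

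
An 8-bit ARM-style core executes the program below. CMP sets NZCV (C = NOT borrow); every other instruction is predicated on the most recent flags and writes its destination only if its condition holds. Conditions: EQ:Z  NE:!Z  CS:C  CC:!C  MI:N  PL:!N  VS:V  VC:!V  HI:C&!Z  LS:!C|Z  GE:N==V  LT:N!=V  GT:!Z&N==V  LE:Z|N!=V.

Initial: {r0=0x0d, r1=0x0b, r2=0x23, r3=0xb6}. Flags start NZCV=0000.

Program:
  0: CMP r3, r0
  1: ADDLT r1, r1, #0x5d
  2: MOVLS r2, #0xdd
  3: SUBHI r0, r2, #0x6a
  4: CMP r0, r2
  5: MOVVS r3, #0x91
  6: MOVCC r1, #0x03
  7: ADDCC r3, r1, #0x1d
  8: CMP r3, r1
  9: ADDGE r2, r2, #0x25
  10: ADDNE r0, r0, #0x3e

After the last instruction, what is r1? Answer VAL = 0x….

VAL = 0x68

0: ✓ CMP  NZCV=1010
1: ✓ ADDLT  r1←0x68
2: · MOVLS
3: ✓ SUBHI  r0←0xb9
4: ✓ CMP  NZCV=1010
5: · MOVVS
6: · MOVCC
7: · ADDCC
8: ✓ CMP  NZCV=0011
9: · ADDGE
10: ✓ ADDNE  r0←0xf7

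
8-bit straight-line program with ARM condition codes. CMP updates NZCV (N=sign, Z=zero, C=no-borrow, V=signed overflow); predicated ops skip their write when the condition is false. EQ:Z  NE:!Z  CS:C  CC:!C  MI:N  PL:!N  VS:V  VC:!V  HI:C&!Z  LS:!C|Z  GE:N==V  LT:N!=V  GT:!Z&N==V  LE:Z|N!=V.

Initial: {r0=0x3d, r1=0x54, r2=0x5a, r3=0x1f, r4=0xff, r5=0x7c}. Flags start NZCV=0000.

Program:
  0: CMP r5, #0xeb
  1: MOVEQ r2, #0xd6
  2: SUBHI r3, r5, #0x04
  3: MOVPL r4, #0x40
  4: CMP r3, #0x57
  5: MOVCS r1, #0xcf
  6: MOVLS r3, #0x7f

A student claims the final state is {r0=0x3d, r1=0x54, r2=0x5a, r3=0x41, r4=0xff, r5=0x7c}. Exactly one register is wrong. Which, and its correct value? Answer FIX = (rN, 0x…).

[0] flags=1001 → (cmp)
[1] flags=1001 EQ?F → skip
[2] flags=1001 HI?F → skip
[3] flags=1001 PL?F → skip
[4] flags=1000 → (cmp)
[5] flags=1000 CS?F → skip
[6] flags=1000 LS?T → r3=0x7f

FIX = (r3, 0x7f)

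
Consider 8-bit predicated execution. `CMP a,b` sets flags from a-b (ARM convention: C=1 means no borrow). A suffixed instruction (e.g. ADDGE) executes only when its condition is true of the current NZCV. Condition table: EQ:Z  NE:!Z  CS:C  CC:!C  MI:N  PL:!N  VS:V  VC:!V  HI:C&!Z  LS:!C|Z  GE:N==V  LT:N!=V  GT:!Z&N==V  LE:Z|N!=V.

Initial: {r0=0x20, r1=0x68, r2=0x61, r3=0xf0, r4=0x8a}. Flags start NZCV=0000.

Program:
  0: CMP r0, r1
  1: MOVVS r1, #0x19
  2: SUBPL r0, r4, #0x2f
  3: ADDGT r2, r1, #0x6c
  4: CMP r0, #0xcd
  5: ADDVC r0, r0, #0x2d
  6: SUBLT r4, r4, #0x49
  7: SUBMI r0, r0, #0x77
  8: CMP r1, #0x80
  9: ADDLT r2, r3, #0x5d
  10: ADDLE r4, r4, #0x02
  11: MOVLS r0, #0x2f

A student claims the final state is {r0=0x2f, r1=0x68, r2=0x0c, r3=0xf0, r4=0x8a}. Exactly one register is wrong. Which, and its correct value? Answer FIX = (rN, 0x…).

FIX = (r2, 0x61)

0: ✓ CMP  NZCV=1000
1: · MOVVS
2: · SUBPL
3: · ADDGT
4: ✓ CMP  NZCV=0000
5: ✓ ADDVC  r0←0x4d
6: · SUBLT
7: · SUBMI
8: ✓ CMP  NZCV=1001
9: · ADDLT
10: · ADDLE
11: ✓ MOVLS  r0←0x2f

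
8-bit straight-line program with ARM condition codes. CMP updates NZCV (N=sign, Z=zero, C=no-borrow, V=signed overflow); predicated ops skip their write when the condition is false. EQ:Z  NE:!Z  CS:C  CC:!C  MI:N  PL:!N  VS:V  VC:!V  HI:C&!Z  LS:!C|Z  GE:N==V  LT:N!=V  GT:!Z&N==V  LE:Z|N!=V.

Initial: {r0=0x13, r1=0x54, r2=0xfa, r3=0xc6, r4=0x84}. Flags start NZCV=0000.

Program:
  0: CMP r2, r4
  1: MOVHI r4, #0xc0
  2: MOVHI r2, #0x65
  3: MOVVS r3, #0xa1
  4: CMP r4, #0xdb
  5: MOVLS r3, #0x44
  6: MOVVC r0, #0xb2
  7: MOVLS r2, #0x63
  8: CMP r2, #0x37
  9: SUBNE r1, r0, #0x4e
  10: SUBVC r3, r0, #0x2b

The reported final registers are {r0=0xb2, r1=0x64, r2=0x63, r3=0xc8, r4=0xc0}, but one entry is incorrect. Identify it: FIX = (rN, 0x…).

FIX = (r3, 0x87)

0: ✓ CMP  NZCV=0010
1: ✓ MOVHI  r4←0xc0
2: ✓ MOVHI  r2←0x65
3: · MOVVS
4: ✓ CMP  NZCV=1000
5: ✓ MOVLS  r3←0x44
6: ✓ MOVVC  r0←0xb2
7: ✓ MOVLS  r2←0x63
8: ✓ CMP  NZCV=0010
9: ✓ SUBNE  r1←0x64
10: ✓ SUBVC  r3←0x87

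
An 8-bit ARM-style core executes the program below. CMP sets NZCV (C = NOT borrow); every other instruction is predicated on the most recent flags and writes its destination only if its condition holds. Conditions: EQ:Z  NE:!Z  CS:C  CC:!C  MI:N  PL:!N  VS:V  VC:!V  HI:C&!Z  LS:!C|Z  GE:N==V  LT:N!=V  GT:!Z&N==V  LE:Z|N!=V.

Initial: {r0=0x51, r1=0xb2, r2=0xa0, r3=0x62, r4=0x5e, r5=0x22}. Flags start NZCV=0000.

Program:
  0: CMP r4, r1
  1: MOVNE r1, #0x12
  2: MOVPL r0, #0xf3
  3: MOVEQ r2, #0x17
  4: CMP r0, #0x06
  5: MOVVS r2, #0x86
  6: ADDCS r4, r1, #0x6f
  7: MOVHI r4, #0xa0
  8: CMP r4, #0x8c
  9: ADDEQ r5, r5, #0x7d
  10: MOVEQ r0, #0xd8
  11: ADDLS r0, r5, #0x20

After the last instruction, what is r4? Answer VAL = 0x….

0: ✓ CMP  NZCV=1001
1: ✓ MOVNE  r1←0x12
2: · MOVPL
3: · MOVEQ
4: ✓ CMP  NZCV=0010
5: · MOVVS
6: ✓ ADDCS  r4←0x81
7: ✓ MOVHI  r4←0xa0
8: ✓ CMP  NZCV=0010
9: · ADDEQ
10: · MOVEQ
11: · ADDLS

VAL = 0xa0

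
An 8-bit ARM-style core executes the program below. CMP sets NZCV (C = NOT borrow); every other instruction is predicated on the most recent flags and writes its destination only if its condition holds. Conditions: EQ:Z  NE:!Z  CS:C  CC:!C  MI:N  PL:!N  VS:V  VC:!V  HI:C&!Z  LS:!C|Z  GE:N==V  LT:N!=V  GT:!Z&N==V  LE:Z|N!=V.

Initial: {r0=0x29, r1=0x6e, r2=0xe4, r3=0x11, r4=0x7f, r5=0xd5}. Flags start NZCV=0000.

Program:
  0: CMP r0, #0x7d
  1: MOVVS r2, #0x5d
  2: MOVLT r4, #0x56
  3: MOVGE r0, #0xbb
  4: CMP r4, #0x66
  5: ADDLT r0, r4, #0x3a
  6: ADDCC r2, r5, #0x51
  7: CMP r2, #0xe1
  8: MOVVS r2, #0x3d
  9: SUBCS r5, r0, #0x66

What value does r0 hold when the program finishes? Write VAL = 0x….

0: ✓ CMP  NZCV=1000
1: · MOVVS
2: ✓ MOVLT  r4←0x56
3: · MOVGE
4: ✓ CMP  NZCV=1000
5: ✓ ADDLT  r0←0x90
6: ✓ ADDCC  r2←0x26
7: ✓ CMP  NZCV=0000
8: · MOVVS
9: · SUBCS

VAL = 0x90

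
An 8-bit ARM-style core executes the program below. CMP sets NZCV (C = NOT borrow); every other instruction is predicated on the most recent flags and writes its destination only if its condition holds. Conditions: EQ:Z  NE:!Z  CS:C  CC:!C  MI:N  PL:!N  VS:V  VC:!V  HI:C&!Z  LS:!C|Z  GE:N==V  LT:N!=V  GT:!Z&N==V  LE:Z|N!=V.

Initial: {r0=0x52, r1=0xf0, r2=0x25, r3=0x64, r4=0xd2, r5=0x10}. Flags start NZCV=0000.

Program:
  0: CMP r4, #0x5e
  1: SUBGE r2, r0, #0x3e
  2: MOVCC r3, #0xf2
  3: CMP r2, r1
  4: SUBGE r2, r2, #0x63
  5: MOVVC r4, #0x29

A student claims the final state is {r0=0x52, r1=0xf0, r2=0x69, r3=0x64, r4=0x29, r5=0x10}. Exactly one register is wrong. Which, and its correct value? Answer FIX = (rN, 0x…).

FIX = (r2, 0xc2)

0: ✓ CMP  NZCV=0011
1: · SUBGE
2: · MOVCC
3: ✓ CMP  NZCV=0000
4: ✓ SUBGE  r2←0xc2
5: ✓ MOVVC  r4←0x29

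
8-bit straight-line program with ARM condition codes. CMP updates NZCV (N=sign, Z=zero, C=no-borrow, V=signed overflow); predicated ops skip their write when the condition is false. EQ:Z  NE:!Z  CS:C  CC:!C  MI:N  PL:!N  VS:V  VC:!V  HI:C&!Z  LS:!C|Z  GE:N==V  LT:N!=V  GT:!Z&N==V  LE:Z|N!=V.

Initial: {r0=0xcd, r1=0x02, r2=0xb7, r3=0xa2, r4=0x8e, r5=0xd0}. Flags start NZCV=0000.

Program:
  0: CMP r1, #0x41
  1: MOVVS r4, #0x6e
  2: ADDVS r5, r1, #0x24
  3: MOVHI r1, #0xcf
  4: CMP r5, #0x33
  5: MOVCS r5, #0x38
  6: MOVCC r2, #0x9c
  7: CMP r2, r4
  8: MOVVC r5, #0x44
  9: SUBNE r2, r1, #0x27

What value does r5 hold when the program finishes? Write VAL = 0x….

[0] flags=1000 → (cmp)
[1] flags=1000 VS?F → skip
[2] flags=1000 VS?F → skip
[3] flags=1000 HI?F → skip
[4] flags=1010 → (cmp)
[5] flags=1010 CS?T → r5=0x38
[6] flags=1010 CC?F → skip
[7] flags=0010 → (cmp)
[8] flags=0010 VC?T → r5=0x44
[9] flags=0010 NE?T → r2=0xdb

VAL = 0x44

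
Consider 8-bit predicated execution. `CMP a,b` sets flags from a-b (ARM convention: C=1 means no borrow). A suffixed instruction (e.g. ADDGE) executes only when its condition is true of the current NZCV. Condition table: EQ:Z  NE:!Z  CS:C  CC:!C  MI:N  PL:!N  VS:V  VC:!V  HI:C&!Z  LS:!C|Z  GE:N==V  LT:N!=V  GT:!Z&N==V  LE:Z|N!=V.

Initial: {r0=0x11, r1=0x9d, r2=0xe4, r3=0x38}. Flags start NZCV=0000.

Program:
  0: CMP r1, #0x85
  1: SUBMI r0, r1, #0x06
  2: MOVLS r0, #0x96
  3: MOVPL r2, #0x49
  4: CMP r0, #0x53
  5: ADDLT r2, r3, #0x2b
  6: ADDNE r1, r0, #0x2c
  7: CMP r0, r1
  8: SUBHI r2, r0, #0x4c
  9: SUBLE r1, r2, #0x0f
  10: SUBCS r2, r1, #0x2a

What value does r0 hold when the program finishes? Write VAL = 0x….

VAL = 0x11

0: ✓ CMP  NZCV=0010
1: · SUBMI
2: · MOVLS
3: ✓ MOVPL  r2←0x49
4: ✓ CMP  NZCV=1000
5: ✓ ADDLT  r2←0x63
6: ✓ ADDNE  r1←0x3d
7: ✓ CMP  NZCV=1000
8: · SUBHI
9: ✓ SUBLE  r1←0x54
10: · SUBCS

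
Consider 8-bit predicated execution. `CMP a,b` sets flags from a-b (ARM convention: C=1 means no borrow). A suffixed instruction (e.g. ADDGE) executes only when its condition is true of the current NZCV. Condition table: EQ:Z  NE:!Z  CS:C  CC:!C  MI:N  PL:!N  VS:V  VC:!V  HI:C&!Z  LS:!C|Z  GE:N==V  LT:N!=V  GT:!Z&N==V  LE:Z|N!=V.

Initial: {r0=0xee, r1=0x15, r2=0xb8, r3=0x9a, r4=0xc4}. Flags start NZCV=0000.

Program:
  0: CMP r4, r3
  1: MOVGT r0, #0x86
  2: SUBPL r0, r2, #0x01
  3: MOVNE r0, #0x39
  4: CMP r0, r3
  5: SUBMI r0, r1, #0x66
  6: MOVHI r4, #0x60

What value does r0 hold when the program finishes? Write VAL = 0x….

0: ✓ CMP  NZCV=0010
1: ✓ MOVGT  r0←0x86
2: ✓ SUBPL  r0←0xb7
3: ✓ MOVNE  r0←0x39
4: ✓ CMP  NZCV=1001
5: ✓ SUBMI  r0←0xaf
6: · MOVHI

VAL = 0xaf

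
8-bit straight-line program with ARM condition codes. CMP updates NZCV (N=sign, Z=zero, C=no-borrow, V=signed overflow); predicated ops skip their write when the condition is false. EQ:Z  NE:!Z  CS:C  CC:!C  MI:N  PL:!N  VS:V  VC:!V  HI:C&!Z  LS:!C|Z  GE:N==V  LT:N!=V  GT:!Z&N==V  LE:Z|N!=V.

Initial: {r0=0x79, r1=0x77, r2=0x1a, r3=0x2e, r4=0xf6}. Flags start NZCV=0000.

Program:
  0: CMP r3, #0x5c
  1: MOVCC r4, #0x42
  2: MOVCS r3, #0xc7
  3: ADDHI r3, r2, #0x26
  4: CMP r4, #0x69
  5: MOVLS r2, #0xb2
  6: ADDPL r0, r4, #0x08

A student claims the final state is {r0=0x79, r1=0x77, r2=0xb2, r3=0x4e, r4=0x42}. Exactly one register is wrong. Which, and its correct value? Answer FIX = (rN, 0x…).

FIX = (r3, 0x2e)

0: ✓ CMP  NZCV=1000
1: ✓ MOVCC  r4←0x42
2: · MOVCS
3: · ADDHI
4: ✓ CMP  NZCV=1000
5: ✓ MOVLS  r2←0xb2
6: · ADDPL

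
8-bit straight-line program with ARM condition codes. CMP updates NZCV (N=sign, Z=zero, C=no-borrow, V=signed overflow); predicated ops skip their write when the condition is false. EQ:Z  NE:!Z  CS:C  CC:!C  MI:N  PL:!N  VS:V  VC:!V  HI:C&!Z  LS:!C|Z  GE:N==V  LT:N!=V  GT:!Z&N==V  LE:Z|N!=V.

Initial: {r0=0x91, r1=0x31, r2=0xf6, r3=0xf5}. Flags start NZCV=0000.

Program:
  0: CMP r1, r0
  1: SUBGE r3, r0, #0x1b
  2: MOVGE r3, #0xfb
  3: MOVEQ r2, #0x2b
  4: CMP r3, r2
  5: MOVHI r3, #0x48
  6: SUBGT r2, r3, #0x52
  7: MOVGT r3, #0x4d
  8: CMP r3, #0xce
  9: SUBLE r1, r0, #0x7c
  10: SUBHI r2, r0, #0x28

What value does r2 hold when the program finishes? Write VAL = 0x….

VAL = 0xf6

[0] flags=1001 → (cmp)
[1] flags=1001 GE?T → r3=0x76
[2] flags=1001 GE?T → r3=0xfb
[3] flags=1001 EQ?F → skip
[4] flags=0010 → (cmp)
[5] flags=0010 HI?T → r3=0x48
[6] flags=0010 GT?T → r2=0xf6
[7] flags=0010 GT?T → r3=0x4d
[8] flags=0000 → (cmp)
[9] flags=0000 LE?F → skip
[10] flags=0000 HI?F → skip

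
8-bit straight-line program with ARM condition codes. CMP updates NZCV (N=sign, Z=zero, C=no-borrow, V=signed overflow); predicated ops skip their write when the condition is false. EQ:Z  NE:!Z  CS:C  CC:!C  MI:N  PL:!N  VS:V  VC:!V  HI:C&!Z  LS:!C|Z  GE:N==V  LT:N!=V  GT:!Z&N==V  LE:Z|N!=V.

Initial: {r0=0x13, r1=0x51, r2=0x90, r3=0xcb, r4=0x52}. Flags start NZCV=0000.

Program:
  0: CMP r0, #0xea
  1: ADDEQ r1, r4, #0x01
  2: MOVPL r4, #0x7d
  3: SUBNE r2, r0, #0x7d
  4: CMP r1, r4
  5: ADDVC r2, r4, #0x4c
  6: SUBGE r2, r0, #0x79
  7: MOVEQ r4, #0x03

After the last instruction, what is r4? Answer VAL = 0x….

[0] flags=0000 → (cmp)
[1] flags=0000 EQ?F → skip
[2] flags=0000 PL?T → r4=0x7d
[3] flags=0000 NE?T → r2=0x96
[4] flags=1000 → (cmp)
[5] flags=1000 VC?T → r2=0xc9
[6] flags=1000 GE?F → skip
[7] flags=1000 EQ?F → skip

VAL = 0x7d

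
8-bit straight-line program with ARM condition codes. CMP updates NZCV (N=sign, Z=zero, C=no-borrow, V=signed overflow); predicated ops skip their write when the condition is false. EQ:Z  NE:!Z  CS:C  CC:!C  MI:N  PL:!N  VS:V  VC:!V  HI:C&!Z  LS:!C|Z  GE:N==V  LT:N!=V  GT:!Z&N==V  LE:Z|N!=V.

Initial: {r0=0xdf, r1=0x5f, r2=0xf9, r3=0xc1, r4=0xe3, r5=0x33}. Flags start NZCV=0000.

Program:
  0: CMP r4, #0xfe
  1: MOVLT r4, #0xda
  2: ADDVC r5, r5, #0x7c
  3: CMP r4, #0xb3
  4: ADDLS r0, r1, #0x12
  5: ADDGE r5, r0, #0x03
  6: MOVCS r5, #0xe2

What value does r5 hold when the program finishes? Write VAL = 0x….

0: ✓ CMP  NZCV=1000
1: ✓ MOVLT  r4←0xda
2: ✓ ADDVC  r5←0xaf
3: ✓ CMP  NZCV=0010
4: · ADDLS
5: ✓ ADDGE  r5←0xe2
6: ✓ MOVCS  r5←0xe2

VAL = 0xe2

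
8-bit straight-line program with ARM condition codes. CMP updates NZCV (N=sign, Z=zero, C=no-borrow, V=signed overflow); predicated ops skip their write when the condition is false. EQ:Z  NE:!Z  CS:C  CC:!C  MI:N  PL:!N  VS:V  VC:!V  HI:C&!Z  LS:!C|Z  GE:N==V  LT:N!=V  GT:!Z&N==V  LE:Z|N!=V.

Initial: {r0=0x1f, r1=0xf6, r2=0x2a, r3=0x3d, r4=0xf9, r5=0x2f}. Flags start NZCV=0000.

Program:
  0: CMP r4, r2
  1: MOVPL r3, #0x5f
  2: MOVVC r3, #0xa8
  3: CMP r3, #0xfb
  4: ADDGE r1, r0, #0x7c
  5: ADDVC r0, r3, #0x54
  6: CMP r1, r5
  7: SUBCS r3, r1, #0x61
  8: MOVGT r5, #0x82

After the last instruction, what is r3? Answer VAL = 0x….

VAL = 0x95

[0] flags=1010 → (cmp)
[1] flags=1010 PL?F → skip
[2] flags=1010 VC?T → r3=0xa8
[3] flags=1000 → (cmp)
[4] flags=1000 GE?F → skip
[5] flags=1000 VC?T → r0=0xfc
[6] flags=1010 → (cmp)
[7] flags=1010 CS?T → r3=0x95
[8] flags=1010 GT?F → skip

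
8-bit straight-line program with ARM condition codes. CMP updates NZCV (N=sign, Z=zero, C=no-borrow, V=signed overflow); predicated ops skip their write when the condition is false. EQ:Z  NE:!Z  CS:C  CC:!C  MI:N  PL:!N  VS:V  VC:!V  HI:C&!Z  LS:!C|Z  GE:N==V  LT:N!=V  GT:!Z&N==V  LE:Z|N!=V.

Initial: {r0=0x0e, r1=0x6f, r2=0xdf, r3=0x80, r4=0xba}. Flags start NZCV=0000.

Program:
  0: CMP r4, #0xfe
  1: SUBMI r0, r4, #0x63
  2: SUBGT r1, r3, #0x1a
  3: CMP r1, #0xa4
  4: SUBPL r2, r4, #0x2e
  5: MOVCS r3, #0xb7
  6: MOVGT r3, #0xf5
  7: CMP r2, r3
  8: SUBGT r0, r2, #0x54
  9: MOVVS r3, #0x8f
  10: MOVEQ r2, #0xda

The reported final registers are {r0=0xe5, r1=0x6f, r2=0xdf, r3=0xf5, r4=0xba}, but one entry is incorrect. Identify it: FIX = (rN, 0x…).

FIX = (r0, 0x57)

[0] flags=1000 → (cmp)
[1] flags=1000 MI?T → r0=0x57
[2] flags=1000 GT?F → skip
[3] flags=1001 → (cmp)
[4] flags=1001 PL?F → skip
[5] flags=1001 CS?F → skip
[6] flags=1001 GT?T → r3=0xf5
[7] flags=1000 → (cmp)
[8] flags=1000 GT?F → skip
[9] flags=1000 VS?F → skip
[10] flags=1000 EQ?F → skip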